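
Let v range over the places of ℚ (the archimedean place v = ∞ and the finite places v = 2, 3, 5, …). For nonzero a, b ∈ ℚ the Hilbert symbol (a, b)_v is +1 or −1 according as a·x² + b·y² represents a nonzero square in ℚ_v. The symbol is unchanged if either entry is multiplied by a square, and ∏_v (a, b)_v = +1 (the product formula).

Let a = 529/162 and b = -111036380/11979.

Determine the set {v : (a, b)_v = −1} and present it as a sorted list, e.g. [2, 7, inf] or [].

[2, 5, 11, 13]

(a, b) ≡ (2, -5005) mod (ℚ^×)²; places V = {2, 3, 5, 7, 11, 13, 19, 23, ∞}.
(a,b)_23: α=2, u≡1; β=0, v≡4 (mod 23); (1|23)=+1, (4|23)=+1; sign (−1)^0·+1^0·+1^2 = +1.
(a,b)_3: α=-4, u≡2; β=-2, v≡2 (mod 3); (2|3)=-1, (2|3)=-1; sign (−1)^0·-1^-2·-1^-4 = +1.
(a,b)_∞: sgn(2)=+, sgn(-5005)=−, so +1.
(a,b)_19: α=0, u≡13; β=2, v≡16 (mod 19); (13|19)=-1, (16|19)=+1; sign (−1)^0·-1^2·+1^0 = +1.
(a,b)_7: α=0, u≡4; β=1, v≡5 (mod 7); (4|7)=+1, (5|7)=-1; sign (−1)^0·+1^1·-1^0 = +1.
(a,b)_2: α=-1, β=2; u≡1, v≡3 (mod 8); ε(u)ε(v)=0·1, αω(v)=-1·1, βω(u)=2·0; sum ≡ 1  ⇒  -1.
(a,b)_13: α=0, u≡8; β=3, v≡5 (mod 13); (8|13)=-1, (5|13)=-1; sign (−1)^0·-1^3·-1^0 = -1.
(a,b)_11: α=0, u≡7; β=-3, v≡2 (mod 11); (7|11)=-1, (2|11)=-1; sign (−1)^0·-1^-3·-1^0 = -1.
(a,b)_5: α=0, u≡2; β=1, v≡1 (mod 5); (2|5)=-1, (1|5)=+1; sign (−1)^0·-1^1·+1^0 = -1.
(2, -5005 / ℚ) ramifies at {2, 5, 11, 13}: a division algebra.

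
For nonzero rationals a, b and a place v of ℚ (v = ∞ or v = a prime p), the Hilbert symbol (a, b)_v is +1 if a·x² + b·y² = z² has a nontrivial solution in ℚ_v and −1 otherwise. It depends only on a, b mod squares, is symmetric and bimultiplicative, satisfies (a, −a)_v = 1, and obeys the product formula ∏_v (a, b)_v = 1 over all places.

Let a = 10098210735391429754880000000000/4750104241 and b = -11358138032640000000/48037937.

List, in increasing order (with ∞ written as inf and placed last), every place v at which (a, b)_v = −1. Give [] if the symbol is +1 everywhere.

[3, 5, 17, 19, 29, 31]

Mod squares: a ≡ 51243, b ≡ -4930. Check v ∈ {∞, 2, 3, 5, 7, 17, 19, 29, 31, 41}.
v=41: a=41^-6·(≡11), b=41^-4·(≡1) mod 41; (11|41)=-1, (1|41)=+1; (−1)^{-6·-4·20}·(-1)^-4·(+1)^-6 = +1.
v=31: a=31^3·(≡8), b=31^2·(≡22) mod 31; (8|31)=+1, (22|31)=-1; (−1)^{3·2·15}·(+1)^2·(-1)^3 = -1.
v=29: a=29^1·(≡11), b=29^1·(≡23) mod 29; (11|29)=-1, (23|29)=+1; (−1)^{1·1·14}·(-1)^1·(+1)^1 = -1.
v=7: a=7^4·(≡5), b=7^2·(≡6) mod 7; (5|7)=-1, (6|7)=-1; (−1)^{4·2·3}·(-1)^2·(-1)^4 = +1.
v=∞: 51243 > 0 and -4930 < 0  ⇒  (a,b)_∞ = +1.
v=17: a=17^0·(≡11), b=17^-1·(≡13) mod 17; (11|17)=-1, (13|17)=+1; (−1)^{0·-1·8}·(-1)^-1·(+1)^0 = -1.
v=3: a=3^1·(≡2), b=3^2·(≡2) mod 3; (2|3)=-1, (2|3)=-1; (−1)^{1·2·1}·(-1)^2·(-1)^1 = -1.
v=5: a=5^10·(≡2), b=5^7·(≡4) mod 5; (2|5)=-1, (4|5)=+1; (−1)^{10·7·2}·(-1)^7·(+1)^10 = -1.
v=2: v_2(a)=26, v_2(b)=15; units ≡ 3, 7 (mod 8); ε·ε+αω+βω = 1·1+26·0+15·1 ≡ 0  ⇒  (a,b)_2 = +1.
v=19: a=19^5·(≡18), b=19^2·(≡12) mod 19; (18|19)=-1, (12|19)=-1; (−1)^{5·2·9}·(-1)^2·(-1)^5 = -1.
(51243, -4930 / ℚ) ramifies at {3, 5, 17, 19, 29, 31}: a division algebra.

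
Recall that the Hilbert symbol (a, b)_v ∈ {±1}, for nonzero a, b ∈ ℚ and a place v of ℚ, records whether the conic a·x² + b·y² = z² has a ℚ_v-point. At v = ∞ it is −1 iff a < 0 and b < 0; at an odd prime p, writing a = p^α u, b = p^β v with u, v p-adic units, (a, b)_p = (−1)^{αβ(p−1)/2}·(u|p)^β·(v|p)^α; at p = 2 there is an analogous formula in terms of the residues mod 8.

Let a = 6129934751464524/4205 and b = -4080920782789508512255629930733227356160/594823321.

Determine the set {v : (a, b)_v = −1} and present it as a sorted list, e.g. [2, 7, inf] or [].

[5, 7, 11, 13]

(a, b) ≡ (255255, -424235) mod (ℚ^×)²; places V = {2, 3, 5, 7, 11, 13, 17, 23, 29, 31, ∞}.
(a,b)_31: α=2, u≡2; β=5, v≡21 (mod 31); (2|31)=+1, (21|31)=-1; sign (−1)^0·+1^5·-1^2 = +1.
(a,b)_29: α=-2, u≡14; β=-6, v≡1 (mod 29); (14|29)=-1, (1|29)=+1; sign (−1)^0·-1^-6·+1^-2 = +1.
(a,b)_2: α=2, β=12; u≡7, v≡5 (mod 8); ε(u)ε(v)=1·0, αω(v)=2·1, βω(u)=12·0; sum ≡ 0  ⇒  +1.
(a,b)_7: α=1, u≡1; β=3, v≡2 (mod 7); (1|7)=+1, (2|7)=+1; sign (−1)^1·+1^3·+1^1 = -1.
(a,b)_3: α=11, u≡2; β=22, v≡1 (mod 3); (2|3)=-1, (1|3)=+1; sign (−1)^0·-1^22·+1^11 = +1.
(a,b)_∞: sgn(255255)=+, sgn(-424235)=−, so +1.
(a,b)_17: α=1, u≡2; β=3, v≡4 (mod 17); (2|17)=+1, (4|17)=+1; sign (−1)^0·+1^3·+1^1 = +1.
(a,b)_13: α=1, u≡8; β=2, v≡7 (mod 13); (8|13)=-1, (7|13)=-1; sign (−1)^0·-1^2·-1^1 = -1.
(a,b)_5: α=-1, u≡4; β=1, v≡3 (mod 5); (4|5)=+1, (3|5)=-1; sign (−1)^0·+1^1·-1^-1 = -1.
(a,b)_11: α=1, u≡2; β=2, v≡10 (mod 11); (2|11)=-1, (10|11)=-1; sign (−1)^0·-1^2·-1^1 = -1.
(a,b)_23: α=2, u≡8; β=5, v≡3 (mod 23); (8|23)=+1, (3|23)=+1; sign (−1)^0·+1^5·+1^2 = +1.
|Ram(255255, -424235)| = 4, even; anisotropic at {5, 7, 11, 13}.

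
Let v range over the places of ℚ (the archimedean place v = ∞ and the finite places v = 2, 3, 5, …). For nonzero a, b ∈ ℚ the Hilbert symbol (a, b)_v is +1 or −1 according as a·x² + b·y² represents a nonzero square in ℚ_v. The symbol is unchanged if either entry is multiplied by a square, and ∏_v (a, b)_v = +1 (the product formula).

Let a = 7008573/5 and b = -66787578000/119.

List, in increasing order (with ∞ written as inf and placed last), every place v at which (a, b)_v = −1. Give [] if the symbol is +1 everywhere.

[5, 11, 13, 17]

Mod squares: a ≡ 36465, b ≡ -255255. Check v ∈ {∞, 2, 3, 5, 7, 11, 13, 17, 31}.
v=2: v_2(a)=0, v_2(b)=4; units ≡ 1, 1 (mod 8); ε·ε+αω+βω = 0·0+0·0+4·0 ≡ 0  ⇒  (a,b)_2 = +1.
v=3: a=3^1·(≡2), b=3^5·(≡1) mod 3; (2|3)=-1, (1|3)=+1; (−1)^{1·5·1}·(-1)^5·(+1)^1 = +1.
v=13: a=13^1·(≡10), b=13^1·(≡5) mod 13; (10|13)=+1, (5|13)=-1; (−1)^{1·1·6}·(+1)^1·(-1)^1 = -1.
v=5: a=5^-1·(≡3), b=5^3·(≡4) mod 5; (3|5)=-1, (4|5)=+1; (−1)^{-1·3·2}·(-1)^3·(+1)^-1 = -1.
v=11: a=11^1·(≡9), b=11^1·(≡3) mod 11; (9|11)=+1, (3|11)=+1; (−1)^{1·1·5}·(+1)^1·(+1)^1 = -1.
v=∞: 36465 > 0 and -255255 < 0  ⇒  (a,b)_∞ = +1.
v=31: a=31^2·(≡14), b=31^2·(≡6) mod 31; (14|31)=+1, (6|31)=-1; (−1)^{2·2·15}·(+1)^2·(-1)^2 = +1.
v=7: a=7^0·(≡1), b=7^-1·(≡6) mod 7; (1|7)=+1, (6|7)=-1; (−1)^{0·-1·3}·(+1)^-1·(-1)^0 = +1.
v=17: a=17^1·(≡14), b=17^-1·(≡15) mod 17; (14|17)=-1, (15|17)=+1; (−1)^{1·-1·8}·(-1)^-1·(+1)^1 = -1.
|Ram(36465, -255255)| = 4, even; anisotropic at {5, 11, 13, 17}.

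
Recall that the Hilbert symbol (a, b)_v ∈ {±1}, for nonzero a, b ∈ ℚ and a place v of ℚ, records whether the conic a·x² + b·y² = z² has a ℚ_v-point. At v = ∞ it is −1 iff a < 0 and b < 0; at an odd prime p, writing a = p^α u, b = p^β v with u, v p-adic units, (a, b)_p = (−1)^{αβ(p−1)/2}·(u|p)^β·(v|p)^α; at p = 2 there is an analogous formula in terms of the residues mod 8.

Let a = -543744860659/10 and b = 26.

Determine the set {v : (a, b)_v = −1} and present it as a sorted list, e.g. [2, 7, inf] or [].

(a, b) ≡ (-190, 26) mod (ℚ^×)²; places V = {2, 5, 7, 11, 13, 19, ∞}.
(a,b)_7: α=2, u≡6; β=0, v≡5 (mod 7); (6|7)=-1, (5|7)=-1; sign (−1)^0·-1^0·-1^2 = +1.
(a,b)_5: α=-1, u≡3; β=0, v≡1 (mod 5); (3|5)=-1, (1|5)=+1; sign (−1)^0·-1^0·+1^-1 = +1.
(a,b)_∞: sgn(-190)=−, sgn(26)=+, so +1.
(a,b)_13: α=6, u≡2; β=1, v≡2 (mod 13); (2|13)=-1, (2|13)=-1; sign (−1)^0·-1^1·-1^6 = -1.
(a,b)_11: α=2, u≡8; β=0, v≡4 (mod 11); (8|11)=-1, (4|11)=+1; sign (−1)^0·-1^0·+1^2 = +1.
(a,b)_2: α=-1, β=1; u≡1, v≡5 (mod 8); ε(u)ε(v)=0·0, αω(v)=-1·1, βω(u)=1·0; sum ≡ 1  ⇒  -1.
(a,b)_19: α=1, u≡16; β=0, v≡7 (mod 19); (16|19)=+1, (7|19)=+1; sign (−1)^0·+1^0·+1^1 = +1.
|Ram(-190, 26)| = 2, even; anisotropic at {2, 13}.

[2, 13]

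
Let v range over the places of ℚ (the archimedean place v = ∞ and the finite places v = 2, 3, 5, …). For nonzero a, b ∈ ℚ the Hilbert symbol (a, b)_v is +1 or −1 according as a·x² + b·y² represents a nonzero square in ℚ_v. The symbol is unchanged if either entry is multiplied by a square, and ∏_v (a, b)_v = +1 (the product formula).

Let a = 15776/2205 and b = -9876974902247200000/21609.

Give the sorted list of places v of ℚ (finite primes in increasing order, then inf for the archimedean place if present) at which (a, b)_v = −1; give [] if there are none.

[2, 11]

Mod squares: a ≡ 4930, b ≡ -1045. Check v ∈ {∞, 2, 3, 5, 7, 11, 17, 19, 29}.
v=11: a=11^0·(≡7), b=11^1·(≡9) mod 11; (7|11)=-1, (9|11)=+1; (−1)^{0·1·5}·(-1)^1·(+1)^0 = -1.
v=17: a=17^1·(≡15), b=17^4·(≡4) mod 17; (15|17)=+1, (4|17)=+1; (−1)^{1·4·8}·(+1)^4·(+1)^1 = +1.
v=19: a=19^0·(≡6), b=19^1·(≡13) mod 19; (6|19)=+1, (13|19)=-1; (−1)^{0·1·9}·(+1)^1·(-1)^0 = +1.
v=3: a=3^-2·(≡1), b=3^-2·(≡2) mod 3; (1|3)=+1, (2|3)=-1; (−1)^{-2·-2·1}·(+1)^-2·(-1)^-2 = +1.
v=7: a=7^-2·(≡4), b=7^-4·(≡3) mod 7; (4|7)=+1, (3|7)=-1; (−1)^{-2·-4·3}·(+1)^-4·(-1)^-2 = +1.
v=∞: 4930 > 0 and -1045 < 0  ⇒  (a,b)_∞ = +1.
v=29: a=29^1·(≡22), b=29^4·(≡20) mod 29; (22|29)=+1, (20|29)=+1; (−1)^{1·4·14}·(+1)^4·(+1)^1 = +1.
v=5: a=5^-1·(≡1), b=5^5·(≡4) mod 5; (1|5)=+1, (4|5)=+1; (−1)^{-1·5·2}·(+1)^5·(+1)^-1 = +1.
v=2: v_2(a)=5, v_2(b)=8; units ≡ 1, 3 (mod 8); ε·ε+αω+βω = 0·1+5·1+8·0 ≡ 1  ⇒  (a,b)_2 = -1.
(4930, -1045 / ℚ) ramifies at {2, 11}: a division algebra.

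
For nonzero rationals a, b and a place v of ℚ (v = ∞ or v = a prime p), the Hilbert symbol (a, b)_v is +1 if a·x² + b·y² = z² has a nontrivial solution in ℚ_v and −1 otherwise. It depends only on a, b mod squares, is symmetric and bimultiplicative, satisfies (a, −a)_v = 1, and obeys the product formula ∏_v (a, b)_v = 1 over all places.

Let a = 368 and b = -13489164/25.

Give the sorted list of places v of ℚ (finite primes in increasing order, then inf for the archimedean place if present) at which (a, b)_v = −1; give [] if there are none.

Mod squares: a ≡ 23, b ≡ -374699. Check v ∈ {∞, 2, 3, 5, 13, 19, 23, 37, 41}.
v=3: a=3^0·(≡2), b=3^2·(≡1) mod 3; (2|3)=-1, (1|3)=+1; (−1)^{0·2·1}·(-1)^2·(+1)^0 = +1.
v=19: a=19^0·(≡7), b=19^1·(≡6) mod 19; (7|19)=+1, (6|19)=+1; (−1)^{0·1·9}·(+1)^1·(+1)^0 = +1.
v=37: a=37^0·(≡35), b=37^1·(≡4) mod 37; (35|37)=-1, (4|37)=+1; (−1)^{0·1·18}·(-1)^1·(+1)^0 = -1.
v=5: a=5^0·(≡3), b=5^-2·(≡1) mod 5; (3|5)=-1, (1|5)=+1; (−1)^{0·-2·2}·(-1)^-2·(+1)^0 = +1.
v=23: a=23^1·(≡16), b=23^0·(≡7) mod 23; (16|23)=+1, (7|23)=-1; (−1)^{1·0·11}·(+1)^0·(-1)^1 = -1.
v=41: a=41^0·(≡40), b=41^1·(≡32) mod 41; (40|41)=+1, (32|41)=+1; (−1)^{0·1·20}·(+1)^1·(+1)^0 = +1.
v=∞: 23 > 0 and -374699 < 0  ⇒  (a,b)_∞ = +1.
v=2: v_2(a)=4, v_2(b)=2; units ≡ 7, 5 (mod 8); ε·ε+αω+βω = 1·0+4·1+2·0 ≡ 0  ⇒  (a,b)_2 = +1.
v=13: a=13^0·(≡4), b=13^1·(≡7) mod 13; (4|13)=+1, (7|13)=-1; (−1)^{0·1·6}·(+1)^1·(-1)^0 = +1.
Ram(23, -374699) = {23, 37}; no ℚ_23-point on the conic.

[23, 37]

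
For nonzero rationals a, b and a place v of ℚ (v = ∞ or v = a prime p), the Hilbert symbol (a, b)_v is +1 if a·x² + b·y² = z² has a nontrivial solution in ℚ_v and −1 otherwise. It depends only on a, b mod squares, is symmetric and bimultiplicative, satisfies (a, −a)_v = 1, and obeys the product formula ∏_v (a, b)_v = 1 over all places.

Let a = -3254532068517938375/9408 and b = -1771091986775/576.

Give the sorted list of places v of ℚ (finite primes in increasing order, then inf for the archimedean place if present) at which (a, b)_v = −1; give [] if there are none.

(a, b) ≡ (-10005, -551) mod (ℚ^×)²; places V = {2, 3, 5, 7, 17, 19, 23, 29, ∞}.
(a,b)_17: α=2, u≡15; β=2, v≡6 (mod 17); (15|17)=+1, (6|17)=-1; sign (−1)^0·+1^2·-1^2 = +1.
(a,b)_7: α=-2, u≡5; β=0, v≡4 (mod 7); (5|7)=-1, (4|7)=+1; sign (−1)^0·-1^0·+1^-2 = +1.
(a,b)_29: α=5, u≡11; β=3, v≡17 (mod 29); (11|29)=-1, (17|29)=-1; sign (−1)^0·-1^3·-1^5 = +1.
(a,b)_5: α=3, u≡1; β=2, v≡4 (mod 5); (1|5)=+1, (4|5)=+1; sign (−1)^0·+1^2·+1^3 = +1.
(a,b)_3: α=-1, u≡1; β=-2, v≡1 (mod 3); (1|3)=+1, (1|3)=+1; sign (−1)^0·+1^-2·+1^-1 = +1.
(a,b)_23: α=3, u≡3; β=2, v≡16 (mod 23); (3|23)=+1, (16|23)=+1; sign (−1)^0·+1^2·+1^3 = +1.
(a,b)_∞: sgn(-10005)=−, sgn(-551)=−, so -1.
(a,b)_19: α=2, u≡15; β=1, v≡11 (mod 19); (15|19)=-1, (11|19)=+1; sign (−1)^0·-1^1·+1^2 = -1.
(a,b)_2: α=-6, β=-6; u≡3, v≡1 (mod 8); ε(u)ε(v)=1·0, αω(v)=-6·0, βω(u)=-6·1; sum ≡ 0  ⇒  +1.
|Ram(-10005, -551)| = 2, even; anisotropic at {19, ∞}.

[19, inf]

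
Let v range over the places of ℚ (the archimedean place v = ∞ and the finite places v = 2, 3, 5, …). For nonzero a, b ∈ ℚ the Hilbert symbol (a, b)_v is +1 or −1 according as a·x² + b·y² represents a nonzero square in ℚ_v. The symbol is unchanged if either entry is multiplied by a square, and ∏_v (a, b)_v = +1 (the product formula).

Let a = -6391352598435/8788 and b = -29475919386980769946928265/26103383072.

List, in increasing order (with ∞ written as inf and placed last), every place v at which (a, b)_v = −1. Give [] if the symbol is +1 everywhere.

[13, inf]

(a, b) ≡ (-455, -3570) mod (ℚ^×)²; places V = {2, 3, 5, 7, 13, 17, 19, ∞}.
(a,b)_17: α=2, u≡2; β=5, v≡5 (mod 17); (2|17)=+1, (5|17)=-1; sign (−1)^0·+1^5·-1^2 = +1.
(a,b)_2: α=-2, β=-5; u≡1, v≡7 (mod 8); ε(u)ε(v)=0·1, αω(v)=-2·0, βω(u)=-5·0; sum ≡ 0  ⇒  +1.
(a,b)_5: α=1, u≡1; β=1, v≡1 (mod 5); (1|5)=+1, (1|5)=+1; sign (−1)^0·+1^1·+1^1 = +1.
(a,b)_7: α=5, u≡3; β=9, v≡4 (mod 7); (3|7)=-1, (4|7)=+1; sign (−1)^1·-1^9·+1^5 = +1.
(a,b)_∞: sgn(-455)=−, sgn(-3570)=−, so -1.
(a,b)_3: α=6, u≡1; β=7, v≡1 (mod 3); (1|3)=+1, (1|3)=+1; sign (−1)^0·+1^7·+1^6 = +1.
(a,b)_19: α=2, u≡17; β=6, v≡3 (mod 19); (17|19)=+1, (3|19)=-1; sign (−1)^0·+1^6·-1^2 = +1.
(a,b)_13: α=-3, u≡10; β=-8, v≡5 (mod 13); (10|13)=+1, (5|13)=-1; sign (−1)^0·+1^-8·-1^-3 = -1.
|Ram(-455, -3570)| = 2, even; anisotropic at {13, ∞}.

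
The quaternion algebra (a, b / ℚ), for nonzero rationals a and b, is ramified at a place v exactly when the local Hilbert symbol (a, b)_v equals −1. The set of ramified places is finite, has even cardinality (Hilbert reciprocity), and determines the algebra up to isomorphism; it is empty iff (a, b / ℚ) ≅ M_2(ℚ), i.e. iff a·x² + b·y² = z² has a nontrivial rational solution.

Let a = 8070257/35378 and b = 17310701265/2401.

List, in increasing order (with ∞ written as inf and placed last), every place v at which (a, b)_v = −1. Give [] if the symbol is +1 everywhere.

(a, b) ≡ (34, 36465) mod (ℚ^×)²; places V = {2, 3, 5, 7, 11, 13, 17, 19, 53, ∞}.
(a,b)_∞: sgn(34)=+, sgn(36465)=+, so +1.
(a,b)_53: α=2, u≡22; β=2, v≡47 (mod 53); (22|53)=-1, (47|53)=+1; sign (−1)^0·-1^2·+1^2 = +1.
(a,b)_7: α=-2, u≡6; β=-4, v≡4 (mod 7); (6|7)=-1, (4|7)=+1; sign (−1)^0·-1^-4·+1^-2 = +1.
(a,b)_2: α=-1, β=0; u≡1, v≡1 (mod 8); ε(u)ε(v)=0·0, αω(v)=-1·0, βω(u)=0·0; sum ≡ 0  ⇒  +1.
(a,b)_11: α=0, u≡4; β=1, v≡3 (mod 11); (4|11)=+1, (3|11)=+1; sign (−1)^0·+1^1·+1^0 = +1.
(a,b)_17: α=1, u≡13; β=1, v≡14 (mod 17); (13|17)=+1, (14|17)=-1; sign (−1)^0·+1^1·-1^1 = -1.
(a,b)_3: α=0, u≡1; β=1, v≡2 (mod 3); (1|3)=+1, (2|3)=-1; sign (−1)^0·+1^1·-1^0 = +1.
(a,b)_13: α=2, u≡6; β=3, v≡4 (mod 13); (6|13)=-1, (4|13)=+1; sign (−1)^0·-1^3·+1^2 = -1.
(a,b)_5: α=0, u≡4; β=1, v≡3 (mod 5); (4|5)=+1, (3|5)=-1; sign (−1)^0·+1^1·-1^0 = +1.
(a,b)_19: α=-2, u≡15; β=0, v≡17 (mod 19); (15|19)=-1, (17|19)=+1; sign (−1)^0·-1^0·+1^-2 = +1.
Ram(34, 36465) = {13, 17}; no ℚ_13-point on the conic.

[13, 17]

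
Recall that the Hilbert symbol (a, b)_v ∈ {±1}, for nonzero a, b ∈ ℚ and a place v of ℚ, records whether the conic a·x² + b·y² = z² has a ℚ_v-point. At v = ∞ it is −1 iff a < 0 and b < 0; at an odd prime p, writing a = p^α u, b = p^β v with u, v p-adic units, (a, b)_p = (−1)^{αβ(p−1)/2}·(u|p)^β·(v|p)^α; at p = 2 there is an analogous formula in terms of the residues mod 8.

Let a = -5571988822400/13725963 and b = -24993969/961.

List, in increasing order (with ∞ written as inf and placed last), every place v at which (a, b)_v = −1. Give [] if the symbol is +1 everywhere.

[2, 3, 13, 19, 29, inf]

(a, b) ≡ (-1762098, -510081) mod (ℚ^×)²; places V = {2, 3, 5, 7, 11, 13, 19, 23, 29, 31, 41, ∞}.
(a,b)_13: α=1, u≡8; β=1, v≡4 (mod 13); (8|13)=-1, (4|13)=+1; sign (−1)^0·-1^1·+1^1 = -1.
(a,b)_29: α=1, u≡16; β=1, v≡12 (mod 29); (16|29)=+1, (12|29)=-1; sign (−1)^0·+1^1·-1^1 = -1.
(a,b)_2: α=7, β=0; u≡7, v≡7 (mod 8); ε(u)ε(v)=1·1, αω(v)=7·0, βω(u)=0·0; sum ≡ 1  ⇒  -1.
(a,b)_23: α=-2, u≡3; β=0, v≡6 (mod 23); (3|23)=+1, (6|23)=+1; sign (−1)^0·+1^0·+1^-2 = +1.
(a,b)_19: α=1, u≡17; β=0, v≡12 (mod 19); (17|19)=+1, (12|19)=-1; sign (−1)^0·+1^0·-1^1 = -1.
(a,b)_11: α=2, u≡4; β=1, v≡9 (mod 11); (4|11)=+1, (9|11)=+1; sign (−1)^0·+1^1·+1^2 = +1.
(a,b)_41: α=1, u≡25; β=1, v≡33 (mod 41); (25|41)=+1, (33|41)=+1; sign (−1)^0·+1^1·+1^1 = +1.
(a,b)_7: α=2, u≡3; β=2, v≡1 (mod 7); (3|7)=-1, (1|7)=+1; sign (−1)^0·-1^2·+1^2 = +1.
(a,b)_31: α=-2, u≡16; β=-2, v≡29 (mod 31); (16|31)=+1, (29|31)=-1; sign (−1)^0·+1^-2·-1^-2 = +1.
(a,b)_∞: sgn(-1762098)=−, sgn(-510081)=−, so -1.
(a,b)_5: α=2, u≡3; β=0, v≡1 (mod 5); (3|5)=-1, (1|5)=+1; sign (−1)^0·-1^0·+1^2 = +1.
(a,b)_3: α=-3, u≡1; β=1, v≡1 (mod 3); (1|3)=+1, (1|3)=+1; sign (−1)^1·+1^1·+1^-3 = -1.
(-1762098, -510081 / ℚ) ramifies at {2, 3, 13, 19, 29, ∞}: a division algebra.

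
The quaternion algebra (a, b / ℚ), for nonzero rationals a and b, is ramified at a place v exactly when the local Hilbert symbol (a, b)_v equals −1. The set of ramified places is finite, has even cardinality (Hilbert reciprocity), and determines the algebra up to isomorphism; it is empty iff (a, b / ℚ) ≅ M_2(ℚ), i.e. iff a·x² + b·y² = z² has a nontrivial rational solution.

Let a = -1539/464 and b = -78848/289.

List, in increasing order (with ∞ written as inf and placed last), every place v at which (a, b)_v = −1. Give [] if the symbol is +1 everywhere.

[11, 19, 29, inf]

(a, b) ≡ (-551, -77) mod (ℚ^×)²; places V = {2, 3, 7, 11, 17, 19, 29, ∞}.
(a,b)_3: α=4, u≡1; β=0, v≡1 (mod 3); (1|3)=+1, (1|3)=+1; sign (−1)^0·+1^0·+1^4 = +1.
(a,b)_17: α=0, u≡5; β=-2, v≡15 (mod 17); (5|17)=-1, (15|17)=+1; sign (−1)^0·-1^-2·+1^0 = +1.
(a,b)_19: α=1, u≡16; β=0, v≡10 (mod 19); (16|19)=+1, (10|19)=-1; sign (−1)^0·+1^0·-1^1 = -1.
(a,b)_29: α=-1, u≡18; β=0, v≡26 (mod 29); (18|29)=-1, (26|29)=-1; sign (−1)^0·-1^0·-1^-1 = -1.
(a,b)_11: α=0, u≡6; β=1, v≡5 (mod 11); (6|11)=-1, (5|11)=+1; sign (−1)^0·-1^1·+1^0 = -1.
(a,b)_∞: sgn(-551)=−, sgn(-77)=−, so -1.
(a,b)_2: α=-4, β=10; u≡1, v≡3 (mod 8); ε(u)ε(v)=0·1, αω(v)=-4·1, βω(u)=10·0; sum ≡ 0  ⇒  +1.
(a,b)_7: α=0, u≡4; β=1, v≡3 (mod 7); (4|7)=+1, (3|7)=-1; sign (−1)^0·+1^1·-1^0 = +1.
|Ram(-551, -77)| = 4, even; anisotropic at {11, 19, 29, ∞}.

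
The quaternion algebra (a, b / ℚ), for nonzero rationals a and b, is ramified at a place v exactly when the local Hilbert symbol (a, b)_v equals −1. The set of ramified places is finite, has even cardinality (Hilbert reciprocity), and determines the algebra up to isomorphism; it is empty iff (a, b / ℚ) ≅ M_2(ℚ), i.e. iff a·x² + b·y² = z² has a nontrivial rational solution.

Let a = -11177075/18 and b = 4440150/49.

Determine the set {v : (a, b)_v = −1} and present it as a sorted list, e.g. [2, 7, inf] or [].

[3, 11, 17, 23]

(a, b) ≡ (-3094, 19734) mod (ℚ^×)²; places V = {2, 3, 5, 7, 11, 13, 17, 23, ∞}.
(a,b)_5: α=2, u≡4; β=2, v≡4 (mod 5); (4|5)=+1, (4|5)=+1; sign (−1)^0·+1^2·+1^2 = +1.
(a,b)_7: α=1, u≡6; β=-2, v≡1 (mod 7); (6|7)=-1, (1|7)=+1; sign (−1)^0·-1^-2·+1^1 = +1.
(a,b)_13: α=1, u≡9; β=1, v≡4 (mod 13); (9|13)=+1, (4|13)=+1; sign (−1)^0·+1^1·+1^1 = +1.
(a,b)_3: α=-2, u≡2; β=3, v≡2 (mod 3); (2|3)=-1, (2|3)=-1; sign (−1)^0·-1^3·-1^-2 = -1.
(a,b)_23: α=0, u≡22; β=1, v≡19 (mod 23); (22|23)=-1, (19|23)=-1; sign (−1)^0·-1^1·-1^0 = -1.
(a,b)_17: α=3, u≡3; β=0, v≡6 (mod 17); (3|17)=-1, (6|17)=-1; sign (−1)^0·-1^0·-1^3 = -1.
(a,b)_2: α=-1, β=1; u≡5, v≡3 (mod 8); ε(u)ε(v)=0·1, αω(v)=-1·1, βω(u)=1·1; sum ≡ 0  ⇒  +1.
(a,b)_11: α=0, u≡2; β=1, v≡1 (mod 11); (2|11)=-1, (1|11)=+1; sign (−1)^0·-1^1·+1^0 = -1.
(a,b)_∞: sgn(-3094)=−, sgn(19734)=+, so +1.
|Ram(-3094, 19734)| = 4, even; anisotropic at {3, 11, 17, 23}.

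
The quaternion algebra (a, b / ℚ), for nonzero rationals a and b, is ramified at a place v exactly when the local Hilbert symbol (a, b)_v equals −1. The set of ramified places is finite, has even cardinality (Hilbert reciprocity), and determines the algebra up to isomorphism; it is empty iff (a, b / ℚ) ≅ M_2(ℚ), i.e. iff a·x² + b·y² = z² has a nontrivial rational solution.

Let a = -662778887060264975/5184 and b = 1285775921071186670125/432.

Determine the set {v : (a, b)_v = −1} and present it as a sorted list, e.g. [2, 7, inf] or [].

(a, b) ≡ (-119, 15015) mod (ℚ^×)²; places V = {2, 3, 5, 7, 11, 13, 17, 23, 31, 37, ∞}.
(a,b)_3: α=-4, u≡1; β=-3, v≡1 (mod 3); (1|3)=+1, (1|3)=+1; sign (−1)^0·+1^-3·+1^-4 = +1.
(a,b)_23: α=0, u≡7; β=2, v≡21 (mod 23); (7|23)=-1, (21|23)=-1; sign (−1)^0·-1^2·-1^0 = +1.
(a,b)_5: α=2, u≡4; β=3, v≡3 (mod 5); (4|5)=+1, (3|5)=-1; sign (−1)^0·+1^3·-1^2 = +1.
(a,b)_17: α=1, u≡12; β=2, v≡4 (mod 17); (12|17)=-1, (4|17)=+1; sign (−1)^0·-1^2·+1^1 = +1.
(a,b)_31: α=2, u≡4; β=0, v≡15 (mod 31); (4|31)=+1, (15|31)=-1; sign (−1)^0·+1^0·-1^2 = +1.
(a,b)_7: α=3, u≡1; β=5, v≡5 (mod 7); (1|7)=+1, (5|7)=-1; sign (−1)^1·+1^5·-1^3 = +1.
(a,b)_37: α=2, u≡19; β=2, v≡3 (mod 37); (19|37)=-1, (3|37)=+1; sign (−1)^0·-1^2·+1^2 = +1.
(a,b)_∞: sgn(-119)=−, sgn(15015)=+, so +1.
(a,b)_13: α=4, u≡7; β=3, v≡6 (mod 13); (7|13)=-1, (6|13)=-1; sign (−1)^0·-1^3·-1^4 = -1.
(a,b)_2: α=-6, β=-4; u≡1, v≡7 (mod 8); ε(u)ε(v)=0·1, αω(v)=-6·0, βω(u)=-4·0; sum ≡ 0  ⇒  +1.
(a,b)_11: α=2, u≡10; β=3, v≡5 (mod 11); (10|11)=-1, (5|11)=+1; sign (−1)^0·-1^3·+1^2 = -1.
Ram(-119, 15015) = {11, 13}; no ℚ_11-point on the conic.

[11, 13]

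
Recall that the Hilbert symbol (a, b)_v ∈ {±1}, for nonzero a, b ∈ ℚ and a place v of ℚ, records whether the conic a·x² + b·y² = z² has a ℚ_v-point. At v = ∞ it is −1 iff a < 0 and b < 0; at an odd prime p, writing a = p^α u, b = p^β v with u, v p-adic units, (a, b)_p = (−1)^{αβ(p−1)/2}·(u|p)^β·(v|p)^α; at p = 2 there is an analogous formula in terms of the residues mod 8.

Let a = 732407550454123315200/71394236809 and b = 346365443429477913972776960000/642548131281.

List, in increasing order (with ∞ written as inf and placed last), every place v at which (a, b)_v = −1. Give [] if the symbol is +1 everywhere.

[23, 31]

Mod squares: a ≡ 23, b ≡ 341. Check v ∈ {∞, 2, 3, 5, 7, 11, 13, 17, 19, 23, 31, 41}.
v=3: a=3^4·(≡2), b=3^-2·(≡2) mod 3; (2|3)=-1, (2|3)=-1; (−1)^{4·-2·1}·(-1)^-2·(-1)^4 = +1.
v=17: a=17^2·(≡12), b=17^4·(≡13) mod 17; (12|17)=-1, (13|17)=+1; (−1)^{2·4·8}·(-1)^4·(+1)^2 = +1.
v=41: a=41^-2·(≡16), b=41^-2·(≡14) mod 41; (16|41)=+1, (14|41)=-1; (−1)^{-2·-2·20}·(+1)^-2·(-1)^-2 = +1.
v=7: a=7^-6·(≡4), b=7^-6·(≡6) mod 7; (4|7)=+1, (6|7)=-1; (−1)^{-6·-6·3}·(+1)^-6·(-1)^-6 = +1.
v=23: a=23^1·(≡4), b=23^2·(≡19) mod 23; (4|23)=+1, (19|23)=-1; (−1)^{1·2·11}·(+1)^2·(-1)^1 = -1.
v=2: v_2(a)=14, v_2(b)=16; units ≡ 7, 5 (mod 8); ε·ε+αω+βω = 1·0+14·1+16·0 ≡ 0  ⇒  (a,b)_2 = +1.
v=11: a=11^2·(≡5), b=11^3·(≡4) mod 11; (5|11)=+1, (4|11)=+1; (−1)^{2·3·5}·(+1)^3·(+1)^2 = +1.
v=∞: 23 > 0 and 341 > 0  ⇒  (a,b)_∞ = +1.
v=31: a=31^2·(≡17), b=31^3·(≡6) mod 31; (17|31)=-1, (6|31)=-1; (−1)^{2·3·15}·(-1)^3·(-1)^2 = -1.
v=13: a=13^4·(≡3), b=13^6·(≡12) mod 13; (3|13)=+1, (12|13)=+1; (−1)^{4·6·6}·(+1)^6·(+1)^4 = +1.
v=5: a=5^2·(≡2), b=5^4·(≡1) mod 5; (2|5)=-1, (1|5)=+1; (−1)^{2·4·2}·(-1)^4·(+1)^2 = +1.
v=19: a=19^-2·(≡7), b=19^-2·(≡8) mod 19; (7|19)=+1, (8|19)=-1; (−1)^{-2·-2·9}·(+1)^-2·(-1)^-2 = +1.
Ram(23, 341) = {23, 31}; no ℚ_23-point on the conic.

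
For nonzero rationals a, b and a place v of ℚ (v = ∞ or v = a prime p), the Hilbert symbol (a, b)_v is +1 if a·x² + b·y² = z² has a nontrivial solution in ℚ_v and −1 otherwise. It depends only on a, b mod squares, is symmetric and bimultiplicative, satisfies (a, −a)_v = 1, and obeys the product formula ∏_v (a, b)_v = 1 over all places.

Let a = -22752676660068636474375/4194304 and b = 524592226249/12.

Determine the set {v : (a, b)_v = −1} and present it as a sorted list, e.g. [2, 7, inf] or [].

Mod squares: a ≡ -501239, b ≡ 33421323. Check v ∈ {∞, 2, 3, 5, 7, 13, 19, 23, 31, 37, 53}.
v=23: a=23^1·(≡19), b=23^1·(≡22) mod 23; (19|23)=-1, (22|23)=-1; (−1)^{1·1·11}·(-1)^1·(-1)^1 = -1.
v=5: a=5^4·(≡4), b=5^0·(≡2) mod 5; (4|5)=+1, (2|5)=-1; (−1)^{4·0·2}·(+1)^0·(-1)^4 = +1.
v=2: v_2(a)=-22, v_2(b)=-2; units ≡ 1, 3 (mod 8); ε·ε+αω+βω = 0·1+-22·1+-2·0 ≡ 0  ⇒  (a,b)_2 = +1.
v=37: a=37^1·(≡29), b=37^1·(≡13) mod 37; (29|37)=-1, (13|37)=-1; (−1)^{1·1·18}·(-1)^1·(-1)^1 = +1.
v=∞: -501239 < 0 and 33421323 > 0  ⇒  (a,b)_∞ = +1.
v=13: a=13^2·(≡2), b=13^1·(≡9) mod 13; (2|13)=-1, (9|13)=+1; (−1)^{2·1·6}·(-1)^1·(+1)^2 = -1.
v=3: a=3^2·(≡1), b=3^-1·(≡1) mod 3; (1|3)=+1, (1|3)=+1; (−1)^{2·-1·1}·(+1)^-1·(+1)^2 = +1.
v=19: a=19^3·(≡12), b=19^1·(≡1) mod 19; (12|19)=-1, (1|19)=+1; (−1)^{3·1·9}·(-1)^1·(+1)^3 = +1.
v=31: a=31^3·(≡30), b=31^2·(≡3) mod 31; (30|31)=-1, (3|31)=-1; (−1)^{3·2·15}·(-1)^2·(-1)^3 = -1.
v=7: a=7^2·(≡5), b=7^2·(≡3) mod 7; (5|7)=-1, (3|7)=-1; (−1)^{2·2·3}·(-1)^2·(-1)^2 = +1.
v=53: a=53^2·(≡35), b=53^1·(≡20) mod 53; (35|53)=-1, (20|53)=-1; (−1)^{2·1·26}·(-1)^1·(-1)^2 = -1.
(-501239, 33421323 / ℚ) ramifies at {13, 23, 31, 53}: a division algebra.

[13, 23, 31, 53]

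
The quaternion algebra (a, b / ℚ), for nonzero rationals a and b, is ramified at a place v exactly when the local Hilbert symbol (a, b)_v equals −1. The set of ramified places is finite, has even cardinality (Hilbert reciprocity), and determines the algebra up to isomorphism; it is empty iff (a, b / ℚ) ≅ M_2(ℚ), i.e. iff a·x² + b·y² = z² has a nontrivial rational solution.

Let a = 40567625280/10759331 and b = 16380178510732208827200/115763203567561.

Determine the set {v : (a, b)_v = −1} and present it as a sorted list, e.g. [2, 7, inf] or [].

[5, 7, 11, 13]

(a, b) ≡ (1155, 13) mod (ℚ^×)²; places V = {2, 3, 5, 7, 11, 13, 23, 43, ∞}.
(a,b)_5: α=1, u≡1; β=2, v≡3 (mod 5); (1|5)=+1, (3|5)=-1; sign (−1)^0·+1^2·-1^1 = -1.
(a,b)_7: α=3, u≡4; β=8, v≡5 (mod 7); (4|7)=+1, (5|7)=-1; sign (−1)^0·+1^8·-1^3 = -1.
(a,b)_13: α=2, u≡5; β=5, v≡10 (mod 13); (5|13)=-1, (10|13)=+1; sign (−1)^0·-1^5·+1^2 = -1.
(a,b)_11: α=-1, u≡6; β=-2, v≡7 (mod 11); (6|11)=-1, (7|11)=-1; sign (−1)^0·-1^-2·-1^-1 = -1.
(a,b)_23: α=-2, u≡19; β=-4, v≡4 (mod 23); (19|23)=-1, (4|23)=+1; sign (−1)^0·-1^-4·+1^-2 = +1.
(a,b)_∞: sgn(1155)=+, sgn(13)=+, so +1.
(a,b)_3: α=7, u≡1; β=14, v≡1 (mod 3); (1|3)=+1, (1|3)=+1; sign (−1)^0·+1^14·+1^7 = +1.
(a,b)_43: α=-2, u≡37; β=-4, v≡17 (mod 43); (37|43)=-1, (17|43)=+1; sign (−1)^0·-1^-4·+1^-2 = +1.
(a,b)_2: α=6, β=6; u≡3, v≡5 (mod 8); ε(u)ε(v)=1·0, αω(v)=6·1, βω(u)=6·1; sum ≡ 0  ⇒  +1.
|Ram(1155, 13)| = 4, even; anisotropic at {5, 7, 11, 13}.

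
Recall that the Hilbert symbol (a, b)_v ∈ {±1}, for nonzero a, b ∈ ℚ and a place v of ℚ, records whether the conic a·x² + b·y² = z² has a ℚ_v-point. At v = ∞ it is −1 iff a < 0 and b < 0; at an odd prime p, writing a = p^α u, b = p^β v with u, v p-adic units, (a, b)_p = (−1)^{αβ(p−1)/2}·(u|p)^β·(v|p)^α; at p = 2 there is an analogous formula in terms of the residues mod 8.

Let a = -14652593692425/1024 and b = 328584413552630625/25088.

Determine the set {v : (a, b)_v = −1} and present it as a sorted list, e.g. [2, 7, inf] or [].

[]

(a, b) ≡ (-17, 30498) mod (ℚ^×)²; places V = {2, 3, 5, 7, 13, 17, 23, ∞}.
(a,b)_3: α=6, u≡1; β=7, v≡2 (mod 3); (1|3)=+1, (2|3)=-1; sign (−1)^0·+1^7·-1^6 = +1.
(a,b)_5: α=2, u≡2; β=4, v≡3 (mod 5); (2|5)=-1, (3|5)=-1; sign (−1)^0·-1^4·-1^2 = +1.
(a,b)_17: α=1, u≡1; β=1, v≡2 (mod 17); (1|17)=+1, (2|17)=+1; sign (−1)^0·+1^1·+1^1 = +1.
(a,b)_∞: sgn(-17)=−, sgn(30498)=+, so +1.
(a,b)_2: α=-10, β=-9; u≡7, v≡1 (mod 8); ε(u)ε(v)=1·0, αω(v)=-10·0, βω(u)=-9·0; sum ≡ 0  ⇒  +1.
(a,b)_13: α=2, u≡9; β=3, v≡2 (mod 13); (9|13)=+1, (2|13)=-1; sign (−1)^0·+1^3·-1^2 = +1.
(a,b)_23: α=4, u≡13; β=5, v≡14 (mod 23); (13|23)=+1, (14|23)=-1; sign (−1)^0·+1^5·-1^4 = +1.
(a,b)_7: α=0, u≡2; β=-2, v≡5 (mod 7); (2|7)=+1, (5|7)=-1; sign (−1)^0·+1^-2·-1^0 = +1.
Every local symbol is +1, so the conic -17·x² + 30498·y² = z² has ℚ_v-points for all v and hence a ℚ-point; (a, b / ℚ) ≅ M_2(ℚ).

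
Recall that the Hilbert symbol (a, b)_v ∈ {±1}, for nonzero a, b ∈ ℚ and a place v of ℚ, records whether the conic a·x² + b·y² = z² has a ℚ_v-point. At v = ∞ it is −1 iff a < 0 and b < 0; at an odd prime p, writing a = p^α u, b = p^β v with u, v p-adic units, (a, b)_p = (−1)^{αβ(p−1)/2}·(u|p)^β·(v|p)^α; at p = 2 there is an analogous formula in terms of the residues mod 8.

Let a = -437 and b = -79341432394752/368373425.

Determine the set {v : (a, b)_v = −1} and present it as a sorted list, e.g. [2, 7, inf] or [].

Mod squares: a ≡ -437, b ≡ -1258629. Check v ∈ {∞, 2, 3, 5, 7, 11, 17, 19, 23, 29, 31, 37}.
v=19: a=19^1·(≡15), b=19^-2·(≡4) mod 19; (15|19)=-1, (4|19)=+1; (−1)^{1·-2·9}·(-1)^-2·(+1)^1 = +1.
v=2: v_2(a)=0, v_2(b)=10; units ≡ 3, 3 (mod 8); ε·ε+αω+βω = 1·1+0·1+10·1 ≡ 1  ⇒  (a,b)_2 = -1.
v=7: a=7^0·(≡4), b=7^-4·(≡3) mod 7; (4|7)=+1, (3|7)=-1; (−1)^{0·-4·3}·(+1)^-4·(-1)^0 = +1.
v=29: a=29^0·(≡27), b=29^1·(≡18) mod 29; (27|29)=-1, (18|29)=-1; (−1)^{0·1·14}·(-1)^1·(-1)^0 = -1.
v=31: a=31^0·(≡28), b=31^2·(≡4) mod 31; (28|31)=+1, (4|31)=+1; (−1)^{0·2·15}·(+1)^2·(+1)^0 = +1.
v=37: a=37^0·(≡7), b=37^1·(≡32) mod 37; (7|37)=+1, (32|37)=-1; (−1)^{0·1·18}·(+1)^1·(-1)^0 = +1.
v=23: a=23^1·(≡4), b=23^1·(≡22) mod 23; (4|23)=+1, (22|23)=-1; (−1)^{1·1·11}·(+1)^1·(-1)^1 = +1.
v=∞: -437 < 0 and -1258629 < 0  ⇒  (a,b)_∞ = -1.
v=17: a=17^0·(≡5), b=17^-1·(≡9) mod 17; (5|17)=-1, (9|17)=+1; (−1)^{0·-1·8}·(-1)^-1·(+1)^0 = -1.
v=3: a=3^0·(≡1), b=3^3·(≡1) mod 3; (1|3)=+1, (1|3)=+1; (−1)^{0·3·1}·(+1)^3·(+1)^0 = +1.
v=11: a=11^0·(≡3), b=11^2·(≡6) mod 11; (3|11)=+1, (6|11)=-1; (−1)^{0·2·5}·(+1)^2·(-1)^0 = +1.
v=5: a=5^0·(≡3), b=5^-2·(≡4) mod 5; (3|5)=-1, (4|5)=+1; (−1)^{0·-2·2}·(-1)^-2·(+1)^0 = +1.
Ram(-437, -1258629) = {2, 17, 29, ∞}; no ℚ_2-point on the conic.

[2, 17, 29, inf]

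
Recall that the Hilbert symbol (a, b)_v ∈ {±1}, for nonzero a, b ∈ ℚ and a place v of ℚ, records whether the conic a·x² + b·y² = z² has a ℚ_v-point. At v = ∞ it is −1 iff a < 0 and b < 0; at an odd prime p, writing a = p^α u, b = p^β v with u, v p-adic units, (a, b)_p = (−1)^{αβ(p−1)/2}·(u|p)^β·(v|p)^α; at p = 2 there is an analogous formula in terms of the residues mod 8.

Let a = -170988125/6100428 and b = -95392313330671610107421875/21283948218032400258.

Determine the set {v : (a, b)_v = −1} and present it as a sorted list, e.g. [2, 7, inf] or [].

(a, b) ≡ (-6783, -14630) mod (ℚ^×)²; places V = {2, 3, 5, 7, 11, 17, 19, 23, 31, ∞}.
(a,b)_∞: sgn(-6783)=−, sgn(-14630)=−, so -1.
(a,b)_23: α=-2, u≡12; β=-6, v≡22 (mod 23); (12|23)=+1, (22|23)=-1; sign (−1)^0·+1^-6·-1^-2 = +1.
(a,b)_5: α=4, u≡3; β=13, v≡4 (mod 5); (3|5)=-1, (4|5)=+1; sign (−1)^0·-1^13·+1^4 = -1.
(a,b)_19: α=1, u≡17; β=3, v≡11 (mod 19); (17|19)=+1, (11|19)=+1; sign (−1)^1·+1^3·+1^1 = -1.
(a,b)_31: α=-2, u≡22; β=-6, v≡10 (mod 31); (22|31)=-1, (10|31)=+1; sign (−1)^0·-1^-6·+1^-2 = +1.
(a,b)_2: α=-2, β=-1; u≡1, v≡5 (mod 8); ε(u)ε(v)=0·0, αω(v)=-2·1, βω(u)=-1·0; sum ≡ 0  ⇒  +1.
(a,b)_11: α=2, u≡3; β=7, v≡1 (mod 11); (3|11)=+1, (1|11)=+1; sign (−1)^0·+1^7·+1^2 = +1.
(a,b)_7: α=1, u≡2; β=1, v≡3 (mod 7); (2|7)=+1, (3|7)=-1; sign (−1)^1·+1^1·-1^1 = +1.
(a,b)_17: α=1, u≡15; β=4, v≡12 (mod 17); (15|17)=+1, (12|17)=-1; sign (−1)^0·+1^4·-1^1 = -1.
(a,b)_3: α=-1, u≡1; β=-4, v≡1 (mod 3); (1|3)=+1, (1|3)=+1; sign (−1)^0·+1^-4·+1^-1 = +1.
(-6783, -14630 / ℚ) ramifies at {5, 17, 19, ∞}: a division algebra.

[5, 17, 19, inf]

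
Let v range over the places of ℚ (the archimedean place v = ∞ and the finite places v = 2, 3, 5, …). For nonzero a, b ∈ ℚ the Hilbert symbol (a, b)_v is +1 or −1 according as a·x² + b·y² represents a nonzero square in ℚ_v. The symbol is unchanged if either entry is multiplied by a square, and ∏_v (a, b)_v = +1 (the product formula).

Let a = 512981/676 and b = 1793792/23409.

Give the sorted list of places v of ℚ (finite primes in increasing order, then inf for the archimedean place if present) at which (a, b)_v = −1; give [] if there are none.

(a, b) ≡ (29, 143) mod (ℚ^×)²; places V = {2, 3, 7, 11, 13, 17, 19, 29, ∞}.
(a,b)_13: α=-2, u≡10; β=1, v≡6 (mod 13); (10|13)=+1, (6|13)=-1; sign (−1)^0·+1^1·-1^-2 = +1.
(a,b)_2: α=-2, β=8; u≡5, v≡7 (mod 8); ε(u)ε(v)=0·1, αω(v)=-2·0, βω(u)=8·1; sum ≡ 0  ⇒  +1.
(a,b)_17: α=0, u≡7; β=-2, v≡12 (mod 17); (7|17)=-1, (12|17)=-1; sign (−1)^0·-1^-2·-1^0 = +1.
(a,b)_7: α=2, u≡1; β=2, v≡5 (mod 7); (1|7)=+1, (5|7)=-1; sign (−1)^0·+1^2·-1^2 = +1.
(a,b)_∞: sgn(29)=+, sgn(143)=+, so +1.
(a,b)_29: α=1, u≡16; β=0, v≡14 (mod 29); (16|29)=+1, (14|29)=-1; sign (−1)^0·+1^0·-1^1 = -1.
(a,b)_3: α=0, u≡2; β=-4, v≡2 (mod 3); (2|3)=-1, (2|3)=-1; sign (−1)^0·-1^-4·-1^0 = +1.
(a,b)_11: α=0, u≡8; β=1, v≡8 (mod 11); (8|11)=-1, (8|11)=-1; sign (−1)^0·-1^1·-1^0 = -1.
(a,b)_19: α=2, u≡10; β=0, v≡2 (mod 19); (10|19)=-1, (2|19)=-1; sign (−1)^0·-1^0·-1^2 = +1.
(29, 143 / ℚ) ramifies at {11, 29}: a division algebra.

[11, 29]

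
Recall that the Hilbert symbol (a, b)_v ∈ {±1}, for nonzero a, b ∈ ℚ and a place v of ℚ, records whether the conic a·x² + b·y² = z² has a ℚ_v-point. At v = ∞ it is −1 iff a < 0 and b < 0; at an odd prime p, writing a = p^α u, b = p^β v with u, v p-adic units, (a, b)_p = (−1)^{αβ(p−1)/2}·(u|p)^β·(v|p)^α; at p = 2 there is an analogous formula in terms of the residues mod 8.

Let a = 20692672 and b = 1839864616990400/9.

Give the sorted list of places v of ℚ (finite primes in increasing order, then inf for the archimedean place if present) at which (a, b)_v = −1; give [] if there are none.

[2, 11, 13, 17]

Mod squares: a ≡ 323323, b ≡ 11. Check v ∈ {∞, 2, 3, 5, 7, 11, 13, 17, 19}.
v=17: a=17^1·(≡16), b=17^2·(≡7) mod 17; (16|17)=+1, (7|17)=-1; (−1)^{1·2·8}·(+1)^2·(-1)^1 = -1.
v=19: a=19^1·(≡8), b=19^2·(≡1) mod 19; (8|19)=-1, (1|19)=+1; (−1)^{1·2·9}·(-1)^2·(+1)^1 = +1.
v=13: a=13^1·(≡11), b=13^2·(≡2) mod 13; (11|13)=-1, (2|13)=-1; (−1)^{1·2·6}·(-1)^2·(-1)^1 = -1.
v=5: a=5^0·(≡2), b=5^2·(≡4) mod 5; (2|5)=-1, (4|5)=+1; (−1)^{0·2·2}·(-1)^2·(+1)^0 = +1.
v=3: a=3^0·(≡1), b=3^-2·(≡2) mod 3; (1|3)=+1, (2|3)=-1; (−1)^{0·-2·1}·(+1)^-2·(-1)^0 = +1.
v=∞: 323323 > 0 and 11 > 0  ⇒  (a,b)_∞ = +1.
v=7: a=7^1·(≡3), b=7^2·(≡2) mod 7; (3|7)=-1, (2|7)=+1; (−1)^{1·2·3}·(-1)^2·(+1)^1 = +1.
v=11: a=11^1·(≡9), b=11^3·(≡3) mod 11; (9|11)=+1, (3|11)=+1; (−1)^{1·3·5}·(+1)^3·(+1)^1 = -1.
v=2: v_2(a)=6, v_2(b)=6; units ≡ 3, 3 (mod 8); ε·ε+αω+βω = 1·1+6·1+6·1 ≡ 1  ⇒  (a,b)_2 = -1.
|Ram(323323, 11)| = 4, even; anisotropic at {2, 11, 13, 17}.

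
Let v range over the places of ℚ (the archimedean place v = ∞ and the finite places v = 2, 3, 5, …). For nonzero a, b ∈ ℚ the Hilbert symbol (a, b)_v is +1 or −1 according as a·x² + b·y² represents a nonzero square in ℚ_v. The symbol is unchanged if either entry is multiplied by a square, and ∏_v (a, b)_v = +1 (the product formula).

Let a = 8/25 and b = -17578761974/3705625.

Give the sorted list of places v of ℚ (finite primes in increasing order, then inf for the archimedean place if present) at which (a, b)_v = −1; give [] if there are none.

[2, 43]

Mod squares: a ≡ 2, b ≡ -86. Check v ∈ {∞, 2, 5, 7, 11, 17, 29, 43}.
v=2: v_2(a)=3, v_2(b)=1; units ≡ 1, 5 (mod 8); ε·ε+αω+βω = 0·0+3·1+1·0 ≡ 1  ⇒  (a,b)_2 = -1.
v=29: a=29^0·(≡27), b=29^4·(≡23) mod 29; (27|29)=-1, (23|29)=+1; (−1)^{0·4·14}·(-1)^4·(+1)^0 = +1.
v=∞: 2 > 0 and -86 < 0  ⇒  (a,b)_∞ = +1.
v=43: a=43^0·(≡33), b=43^1·(≡23) mod 43; (33|43)=-1, (23|43)=+1; (−1)^{0·1·21}·(-1)^1·(+1)^0 = -1.
v=5: a=5^-2·(≡3), b=5^-4·(≡4) mod 5; (3|5)=-1, (4|5)=+1; (−1)^{-2·-4·2}·(-1)^-4·(+1)^-2 = +1.
v=11: a=11^0·(≡10), b=11^-2·(≡7) mod 11; (10|11)=-1, (7|11)=-1; (−1)^{0·-2·5}·(-1)^-2·(-1)^0 = +1.
v=17: a=17^0·(≡1), b=17^2·(≡13) mod 17; (1|17)=+1, (13|17)=+1; (−1)^{0·2·8}·(+1)^2·(+1)^0 = +1.
v=7: a=7^0·(≡2), b=7^-2·(≡6) mod 7; (2|7)=+1, (6|7)=-1; (−1)^{0·-2·3}·(+1)^-2·(-1)^0 = +1.
Ram(2, -86) = {2, 43}; no ℚ_2-point on the conic.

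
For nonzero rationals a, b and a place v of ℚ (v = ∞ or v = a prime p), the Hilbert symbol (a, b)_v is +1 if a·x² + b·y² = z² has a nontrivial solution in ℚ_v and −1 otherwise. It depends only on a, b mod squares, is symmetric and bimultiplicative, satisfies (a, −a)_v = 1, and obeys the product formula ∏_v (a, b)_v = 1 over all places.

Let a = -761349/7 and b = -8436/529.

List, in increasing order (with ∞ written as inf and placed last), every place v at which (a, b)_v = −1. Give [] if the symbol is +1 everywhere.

[3, 7, 19, inf]

Mod squares: a ≡ -14763, b ≡ -2109. Check v ∈ {∞, 2, 3, 7, 19, 23, 37}.
v=3: a=3^1·(≡2), b=3^1·(≡2) mod 3; (2|3)=-1, (2|3)=-1; (−1)^{1·1·1}·(-1)^1·(-1)^1 = -1.
v=23: a=23^0·(≡16), b=23^-2·(≡5) mod 23; (16|23)=+1, (5|23)=-1; (−1)^{0·-2·11}·(+1)^-2·(-1)^0 = +1.
v=∞: -14763 < 0 and -2109 < 0  ⇒  (a,b)_∞ = -1.
v=2: v_2(a)=0, v_2(b)=2; units ≡ 5, 3 (mod 8); ε·ε+αω+βω = 0·1+0·1+2·1 ≡ 0  ⇒  (a,b)_2 = +1.
v=37: a=37^1·(≡31), b=37^1·(≡23) mod 37; (31|37)=-1, (23|37)=-1; (−1)^{1·1·18}·(-1)^1·(-1)^1 = +1.
v=7: a=7^-1·(≡6), b=7^0·(≡5) mod 7; (6|7)=-1, (5|7)=-1; (−1)^{-1·0·3}·(-1)^0·(-1)^-1 = -1.
v=19: a=19^3·(≡14), b=19^1·(≡15) mod 19; (14|19)=-1, (15|19)=-1; (−1)^{3·1·9}·(-1)^1·(-1)^3 = -1.
|Ram(-14763, -2109)| = 4, even; anisotropic at {3, 7, 19, ∞}.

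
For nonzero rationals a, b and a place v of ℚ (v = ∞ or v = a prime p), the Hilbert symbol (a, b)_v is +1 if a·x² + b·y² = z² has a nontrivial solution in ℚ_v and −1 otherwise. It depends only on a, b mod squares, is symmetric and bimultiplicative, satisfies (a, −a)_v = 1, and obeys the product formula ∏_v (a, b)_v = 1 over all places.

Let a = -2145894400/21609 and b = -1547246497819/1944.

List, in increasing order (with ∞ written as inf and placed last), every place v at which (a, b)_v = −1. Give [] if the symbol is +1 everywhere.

(a, b) ≡ (-31, -221154) mod (ℚ^×)²; places V = {2, 3, 5, 7, 11, 13, 19, 29, 31, 41, ∞}.
(a,b)_41: α=0, u≡4; β=1, v≡5 (mod 41); (4|41)=+1, (5|41)=+1; sign (−1)^0·+1^1·+1^0 = +1.
(a,b)_29: α=0, u≡10; β=1, v≡24 (mod 29); (10|29)=-1, (24|29)=+1; sign (−1)^0·-1^1·+1^0 = -1.
(a,b)_2: α=14, β=-3; u≡1, v≡7 (mod 8); ε(u)ε(v)=0·1, αω(v)=14·0, βω(u)=-3·0; sum ≡ 0  ⇒  +1.
(a,b)_19: α=0, u≡11; β=2, v≡16 (mod 19); (11|19)=+1, (16|19)=+1; sign (−1)^0·+1^2·+1^0 = +1.
(a,b)_31: α=1, u≡21; β=3, v≡30 (mod 31); (21|31)=-1, (30|31)=-1; sign (−1)^1·-1^3·-1^1 = -1.
(a,b)_∞: sgn(-31)=−, sgn(-221154)=−, so -1.
(a,b)_7: α=-4, u≡4; β=0, v≡4 (mod 7); (4|7)=+1, (4|7)=+1; sign (−1)^0·+1^0·+1^-4 = +1.
(a,b)_13: α=2, u≡11; β=0, v≡8 (mod 13); (11|13)=-1, (8|13)=-1; sign (−1)^0·-1^0·-1^2 = +1.
(a,b)_11: α=0, u≡2; β=2, v≡9 (mod 11); (2|11)=-1, (9|11)=+1; sign (−1)^0·-1^2·+1^0 = +1.
(a,b)_5: α=2, u≡1; β=0, v≡4 (mod 5); (1|5)=+1, (4|5)=+1; sign (−1)^0·+1^0·+1^2 = +1.
(a,b)_3: α=-2, u≡2; β=-5, v≡1 (mod 3); (2|3)=-1, (1|3)=+1; sign (−1)^0·-1^-5·+1^-2 = -1.
|Ram(-31, -221154)| = 4, even; anisotropic at {3, 29, 31, ∞}.

[3, 29, 31, inf]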